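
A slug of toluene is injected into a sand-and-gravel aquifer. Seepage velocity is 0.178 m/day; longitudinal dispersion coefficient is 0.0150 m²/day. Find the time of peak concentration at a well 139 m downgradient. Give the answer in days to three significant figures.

780 days

For the 1D instantaneous-source solution, setting ∂C/∂t = 0 at fixed x gives v²t² + 2Dt − x² = 0, so t = (√(D² + v²x²) − D)/v².
√(D² + v²x²) = √(0.0150² + 0.178² × 139²) = 24.74; v² = 0.031684.
t = (24.74 − 0.0150)/0.031684 = 780 days (vs. the pure-advection estimate x/v = 781 d).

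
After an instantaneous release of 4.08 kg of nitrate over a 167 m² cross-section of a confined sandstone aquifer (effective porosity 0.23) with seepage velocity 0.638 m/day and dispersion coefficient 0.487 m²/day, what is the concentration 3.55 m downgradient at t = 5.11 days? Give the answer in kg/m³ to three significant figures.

0.0188 kg/m³

For an instantaneous plane source, C(x,t) = M/(n_e·A·√(4πDt)) · exp(−(x−vt)²/(4Dt)), with n_e·A the pore (flow) area.
Plume center vt = 0.638 × 5.11 = 3.26018 m, so the well at 3.55 m is 0.28982 m downgradient of the peak.
√(4πDt) = 5.592 m, giving peak height M/(n_e·A·√(4πDt)) = 4.08/(0.23 × 167 × 5.592) = 0.01900 kg/m³.
(x−vt)²/(4Dt) = (0.28982)²/(4 × 0.487 × 5.11) = 0.008438; exp(−0.008438) = 0.9916.
C = 0.01900 × 0.9916 = 0.0188 kg/m³.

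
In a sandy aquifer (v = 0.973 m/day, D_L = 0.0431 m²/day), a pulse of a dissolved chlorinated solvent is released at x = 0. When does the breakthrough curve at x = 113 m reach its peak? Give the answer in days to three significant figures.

116 days

For the 1D instantaneous-source solution, setting ∂C/∂t = 0 at fixed x gives v²t² + 2Dt − x² = 0, so t = (√(D² + v²x²) − D)/v².
√(D² + v²x²) = √(0.0431² + 0.973² × 113²) = 109.9; v² = 0.946729.
t = (109.9 − 0.0431)/0.946729 = 116 days (vs. the pure-advection estimate x/v = 116 d).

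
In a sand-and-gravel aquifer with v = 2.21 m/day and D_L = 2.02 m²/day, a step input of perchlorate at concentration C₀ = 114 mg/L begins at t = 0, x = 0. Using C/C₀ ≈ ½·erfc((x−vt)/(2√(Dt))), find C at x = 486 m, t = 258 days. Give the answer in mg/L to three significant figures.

For a continuous step input, C/C₀ ≈ ½·erfc((x−vt)/(2√(Dt))).
vt = 2.21 × 258 = 570.18 m and 2√(Dt) = 2√(2.02 × 258) = 45.66 m.
Argument (x−vt)/(2√(Dt)) = (486 − 570.18)/45.66 = -1.844; ½·erfc(-1.844) = 0.9954.
C = 114 × 0.9954 = 113 mg/L.

113 mg/L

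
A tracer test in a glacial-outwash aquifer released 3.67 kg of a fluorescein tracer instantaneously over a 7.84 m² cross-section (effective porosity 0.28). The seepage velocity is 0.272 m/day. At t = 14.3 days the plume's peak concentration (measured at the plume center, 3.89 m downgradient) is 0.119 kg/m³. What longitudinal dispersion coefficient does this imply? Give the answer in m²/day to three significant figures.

1.10 m²/day

At the plume center C_max = M/(n_e·A·√(4πDt)), so D = M²/(4πt·(n_e·A·C_max)²).
n_e·A·C_max = 0.28 × 7.84 × 0.119 = 0.2612 kg/m.
D = 3.67²/(4π × 14.3 × 0.2612²) = 1.10 m²/day.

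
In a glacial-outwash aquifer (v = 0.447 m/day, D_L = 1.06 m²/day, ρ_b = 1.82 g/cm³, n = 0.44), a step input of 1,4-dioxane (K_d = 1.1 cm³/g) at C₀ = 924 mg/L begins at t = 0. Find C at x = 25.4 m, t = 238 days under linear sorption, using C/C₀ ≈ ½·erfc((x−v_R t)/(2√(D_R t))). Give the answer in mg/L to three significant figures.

Retardation factor R = 1 + ρ_b·K_d/n = 1 + 1.82 × 1.1/0.44 = 5.550.
Sorption retards both mechanisms: v_R = v/R = 0.08054 m/day, D_R = D/R = 0.1910 m²/day.
v_R·t = 0.08054 × 238 = 19.16852 m; 2√(D_R t) = 13.48 m; argument = (25.4 − 19.16852)/13.48 = 0.4623.
C = C₀ × ½·erfc(0.4623) = 924 × 0.2566 = 237 mg/L.

237 mg/L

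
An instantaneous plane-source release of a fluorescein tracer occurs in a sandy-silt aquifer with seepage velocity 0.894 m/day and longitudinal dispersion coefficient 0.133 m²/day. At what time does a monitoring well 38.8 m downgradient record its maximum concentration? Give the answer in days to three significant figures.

For the 1D instantaneous-source solution, setting ∂C/∂t = 0 at fixed x gives v²t² + 2Dt − x² = 0, so t = (√(D² + v²x²) − D)/v².
√(D² + v²x²) = √(0.133² + 0.894² × 38.8²) = 34.69; v² = 0.799236.
t = (34.69 − 0.133)/0.799236 = 43.2 days (vs. the pure-advection estimate x/v = 43.4 d).

43.2 days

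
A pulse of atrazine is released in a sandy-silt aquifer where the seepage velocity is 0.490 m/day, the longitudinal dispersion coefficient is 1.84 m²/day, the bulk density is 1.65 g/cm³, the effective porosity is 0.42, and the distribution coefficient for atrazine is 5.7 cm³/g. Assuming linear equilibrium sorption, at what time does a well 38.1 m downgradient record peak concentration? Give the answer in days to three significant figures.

1650 days

Retardation factor R = 1 + ρ_b·K_d/n = 1 + 1.65 × 5.7/0.42 = 23.39.
Sorption retards both mechanisms: v_R = v/R = 0.02095 m/day, D_R = D/R = 0.07867 m²/day.
Peak time from v_R²t² + 2D_R t − x² = 0: t = (√(D_R² + v_R²x²) − D_R)/v_R².
√(D_R² + v_R²x²) = √(0.07867² + 0.02095² × 38.1²) = 0.8021; v_R² = 0.0004389.
t = (0.8021 − 0.07867)/0.0004389 = 1650 days.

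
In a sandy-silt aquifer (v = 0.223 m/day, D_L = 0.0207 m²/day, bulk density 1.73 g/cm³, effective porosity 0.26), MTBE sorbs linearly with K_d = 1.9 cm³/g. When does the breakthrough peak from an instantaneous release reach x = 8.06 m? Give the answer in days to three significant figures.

487 days

Retardation factor R = 1 + ρ_b·K_d/n = 1 + 1.73 × 1.9/0.26 = 13.64.
Sorption retards both mechanisms: v_R = v/R = 0.01635 m/day, D_R = D/R = 0.001518 m²/day.
Peak time from v_R²t² + 2D_R t − x² = 0: t = (√(D_R² + v_R²x²) − D_R)/v_R².
√(D_R² + v_R²x²) = √(0.001518² + 0.01635² × 8.06²) = 0.1318; v_R² = 0.0002673.
t = (0.1318 − 0.001518)/0.0002673 = 487 days.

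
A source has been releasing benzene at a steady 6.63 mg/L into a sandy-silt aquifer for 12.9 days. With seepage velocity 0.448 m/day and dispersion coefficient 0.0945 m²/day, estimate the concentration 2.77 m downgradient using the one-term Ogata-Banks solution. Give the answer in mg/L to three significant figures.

6.45 mg/L

For a continuous step input, C/C₀ ≈ ½·erfc((x−vt)/(2√(Dt))).
vt = 0.448 × 12.9 = 5.7792 m and 2√(Dt) = 2√(0.0945 × 12.9) = 2.208 m.
Argument (x−vt)/(2√(Dt)) = (2.77 − 5.7792)/2.208 = -1.363; ½·erfc(-1.363) = 0.9730.
C = 6.63 × 0.9730 = 6.45 mg/L.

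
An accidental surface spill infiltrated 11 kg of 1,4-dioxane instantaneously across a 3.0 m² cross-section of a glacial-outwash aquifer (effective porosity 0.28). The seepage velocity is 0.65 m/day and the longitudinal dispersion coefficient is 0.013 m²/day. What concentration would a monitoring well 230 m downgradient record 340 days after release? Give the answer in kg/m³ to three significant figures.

0.0180 kg/m³

For an instantaneous plane source, C(x,t) = M/(n_e·A·√(4πDt)) · exp(−(x−vt)²/(4Dt)), with n_e·A the pore (flow) area.
Plume center vt = 0.65 × 340 = 221 m, so the well at 230 m is 9 m downgradient of the peak.
√(4πDt) = 7.453 m, giving peak height M/(n_e·A·√(4πDt)) = 11/(0.28 × 3.0 × 7.453) = 1.757 kg/m³.
(x−vt)²/(4Dt) = (9)²/(4 × 0.013 × 340) = 4.581; exp(−4.581) = 0.01024.
C = 1.757 × 0.01024 = 0.0180 kg/m³.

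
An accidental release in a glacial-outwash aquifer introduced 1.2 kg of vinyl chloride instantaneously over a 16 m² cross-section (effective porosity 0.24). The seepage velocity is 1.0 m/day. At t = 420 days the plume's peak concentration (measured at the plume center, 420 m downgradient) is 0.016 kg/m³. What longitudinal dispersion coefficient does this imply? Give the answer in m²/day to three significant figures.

0.0723 m²/day

At the plume center C_max = M/(n_e·A·√(4πDt)), so D = M²/(4πt·(n_e·A·C_max)²).
n_e·A·C_max = 0.24 × 16 × 0.016 = 0.06144 kg/m.
D = 1.2²/(4π × 420 × 0.06144²) = 0.0723 m²/day.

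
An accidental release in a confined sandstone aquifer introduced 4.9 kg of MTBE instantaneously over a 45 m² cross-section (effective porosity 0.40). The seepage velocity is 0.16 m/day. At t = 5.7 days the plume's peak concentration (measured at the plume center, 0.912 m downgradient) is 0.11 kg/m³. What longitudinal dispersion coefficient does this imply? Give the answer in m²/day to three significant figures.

0.0855 m²/day

At the plume center C_max = M/(n_e·A·√(4πDt)), so D = M²/(4πt·(n_e·A·C_max)²).
n_e·A·C_max = 0.40 × 45 × 0.11 = 1.980 kg/m.
D = 4.9²/(4π × 5.7 × 1.980²) = 0.0855 m²/day.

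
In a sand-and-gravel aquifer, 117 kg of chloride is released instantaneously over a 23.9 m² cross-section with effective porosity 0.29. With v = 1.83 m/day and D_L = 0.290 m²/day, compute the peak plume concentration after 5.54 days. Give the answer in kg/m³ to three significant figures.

3.76 kg/m³

The peak of an instantaneous 1D plume sits at x = vt; there the Gaussian factor is 1 and C_max = M/(n_e·A·√(4πDt)), where n_e·A is the pore area the mass is dissolved in.
√(4πDt) = √(4π × 0.290 × 5.54) = 4.493 m, so C_max = 117/(0.29 × 23.9 × 4.493) = 3.76 kg/m³.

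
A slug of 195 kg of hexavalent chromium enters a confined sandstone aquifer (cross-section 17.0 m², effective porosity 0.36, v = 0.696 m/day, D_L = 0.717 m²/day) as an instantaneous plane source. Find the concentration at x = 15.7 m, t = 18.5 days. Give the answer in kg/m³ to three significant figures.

2.12 kg/m³

For an instantaneous plane source, C(x,t) = M/(n_e·A·√(4πDt)) · exp(−(x−vt)²/(4Dt)), with n_e·A the pore (flow) area.
Plume center vt = 0.696 × 18.5 = 12.876 m, so the well at 15.7 m is 2.824 m downgradient of the peak.
√(4πDt) = 12.91 m, giving peak height M/(n_e·A·√(4πDt)) = 195/(0.36 × 17.0 × 12.91) = 2.468 kg/m³.
(x−vt)²/(4Dt) = (2.824)²/(4 × 0.717 × 18.5) = 0.1503; exp(−0.1503) = 0.8604.
C = 2.468 × 0.8604 = 2.12 kg/m³.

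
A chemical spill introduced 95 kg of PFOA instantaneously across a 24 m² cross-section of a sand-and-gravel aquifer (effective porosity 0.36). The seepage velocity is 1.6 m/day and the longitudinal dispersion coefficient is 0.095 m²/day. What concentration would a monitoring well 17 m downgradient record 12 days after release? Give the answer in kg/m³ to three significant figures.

For an instantaneous plane source, C(x,t) = M/(n_e·A·√(4πDt)) · exp(−(x−vt)²/(4Dt)), with n_e·A the pore (flow) area.
Plume center vt = 1.6 × 12 = 19.2 m, so the well at 17 m is 2.2 m upgradient of the peak.
√(4πDt) = 3.785 m, giving peak height M/(n_e·A·√(4πDt)) = 95/(0.36 × 24 × 3.785) = 2.905 kg/m³.
(x−vt)²/(4Dt) = (-2.2)²/(4 × 0.095 × 12) = 1.061; exp(−1.061) = 0.3461.
C = 2.905 × 0.3461 = 1.01 kg/m³.

1.01 kg/m³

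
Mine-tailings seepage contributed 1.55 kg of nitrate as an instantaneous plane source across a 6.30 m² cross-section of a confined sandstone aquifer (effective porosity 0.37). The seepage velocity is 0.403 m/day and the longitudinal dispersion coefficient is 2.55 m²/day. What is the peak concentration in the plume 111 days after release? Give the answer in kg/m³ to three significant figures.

0.0111 kg/m³

The peak of an instantaneous 1D plume sits at x = vt; there the Gaussian factor is 1 and C_max = M/(n_e·A·√(4πDt)), where n_e·A is the pore area the mass is dissolved in.
√(4πDt) = √(4π × 2.55 × 111) = 59.64 m, so C_max = 1.55/(0.37 × 6.30 × 59.64) = 0.0111 kg/m³.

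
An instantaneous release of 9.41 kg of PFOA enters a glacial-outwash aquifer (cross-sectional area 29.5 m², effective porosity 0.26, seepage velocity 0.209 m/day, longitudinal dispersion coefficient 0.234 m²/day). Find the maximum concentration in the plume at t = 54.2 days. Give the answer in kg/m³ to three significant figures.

The peak of an instantaneous 1D plume sits at x = vt; there the Gaussian factor is 1 and C_max = M/(n_e·A·√(4πDt)), where n_e·A is the pore area the mass is dissolved in.
√(4πDt) = √(4π × 0.234 × 54.2) = 12.62 m, so C_max = 9.41/(0.26 × 29.5 × 12.62) = 0.0972 kg/m³.

0.0972 kg/m³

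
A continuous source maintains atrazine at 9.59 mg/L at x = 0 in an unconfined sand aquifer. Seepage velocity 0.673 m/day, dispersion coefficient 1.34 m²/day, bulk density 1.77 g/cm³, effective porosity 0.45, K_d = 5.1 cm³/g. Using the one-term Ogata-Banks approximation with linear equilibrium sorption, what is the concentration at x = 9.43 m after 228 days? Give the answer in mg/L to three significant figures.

Retardation factor R = 1 + ρ_b·K_d/n = 1 + 1.77 × 5.1/0.45 = 21.06.
Sorption retards both mechanisms: v_R = v/R = 0.03196 m/day, D_R = D/R = 0.06363 m²/day.
v_R·t = 0.03196 × 228 = 7.28688 m; 2√(D_R t) = 7.618 m; argument = (9.43 − 7.28688)/7.618 = 0.2813.
C = C₀ × ½·erfc(0.2813) = 9.59 × 0.3454 = 3.31 mg/L.

3.31 mg/L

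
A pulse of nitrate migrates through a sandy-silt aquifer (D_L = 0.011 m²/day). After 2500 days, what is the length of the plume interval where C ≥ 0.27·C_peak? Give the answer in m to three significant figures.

24.0 m

The plume is Gaussian with σ = √(2Dt) = √(2 × 0.011 × 2500) = 7.416 m.
C/C_peak = exp(−Δx²/(2σ²)) = 0.27 ⇒ Δx = σ·√(−2 ln 0.27) = 7.416 × 1.618 = 12.00 m.
Width = 2Δx = 24.0 m.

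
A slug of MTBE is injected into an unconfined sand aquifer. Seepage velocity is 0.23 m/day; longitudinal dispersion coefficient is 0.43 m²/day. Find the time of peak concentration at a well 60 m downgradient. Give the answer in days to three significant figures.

For the 1D instantaneous-source solution, setting ∂C/∂t = 0 at fixed x gives v²t² + 2Dt − x² = 0, so t = (√(D² + v²x²) − D)/v².
√(D² + v²x²) = √(0.43² + 0.23² × 60²) = 13.81; v² = 0.0529.
t = (13.81 − 0.43)/0.0529 = 253 days (vs. the pure-advection estimate x/v = 261 d).

253 days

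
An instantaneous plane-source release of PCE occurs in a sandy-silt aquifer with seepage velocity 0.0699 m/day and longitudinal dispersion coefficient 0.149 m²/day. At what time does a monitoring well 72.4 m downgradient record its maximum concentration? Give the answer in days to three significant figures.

For the 1D instantaneous-source solution, setting ∂C/∂t = 0 at fixed x gives v²t² + 2Dt − x² = 0, so t = (√(D² + v²x²) − D)/v².
√(D² + v²x²) = √(0.149² + 0.0699² × 72.4²) = 5.063; v² = 0.00488601.
t = (5.063 − 0.149)/0.00488601 = 1010 days (vs. the pure-advection estimate x/v = 1040 d).

1010 days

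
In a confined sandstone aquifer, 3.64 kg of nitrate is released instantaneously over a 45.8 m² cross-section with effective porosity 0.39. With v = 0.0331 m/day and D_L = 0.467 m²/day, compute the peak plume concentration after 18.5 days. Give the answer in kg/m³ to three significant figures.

0.0196 kg/m³

The peak of an instantaneous 1D plume sits at x = vt; there the Gaussian factor is 1 and C_max = M/(n_e·A·√(4πDt)), where n_e·A is the pore area the mass is dissolved in.
√(4πDt) = √(4π × 0.467 × 18.5) = 10.42 m, so C_max = 3.64/(0.39 × 45.8 × 10.42) = 0.0196 kg/m³.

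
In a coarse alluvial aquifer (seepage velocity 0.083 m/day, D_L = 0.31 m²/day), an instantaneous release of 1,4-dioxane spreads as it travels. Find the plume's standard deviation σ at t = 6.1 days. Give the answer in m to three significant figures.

Dispersive spreading gives a Gaussian with σ² = 2Dt; advection only shifts the center.
σ = √(2 × 0.31 × 6.1) = 1.94 m.

1.94 m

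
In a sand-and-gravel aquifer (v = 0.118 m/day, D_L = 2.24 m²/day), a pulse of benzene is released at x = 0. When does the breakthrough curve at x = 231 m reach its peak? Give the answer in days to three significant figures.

For the 1D instantaneous-source solution, setting ∂C/∂t = 0 at fixed x gives v²t² + 2Dt − x² = 0, so t = (√(D² + v²x²) − D)/v².
√(D² + v²x²) = √(2.24² + 0.118² × 231²) = 27.35; v² = 0.013924.
t = (27.35 − 2.24)/0.013924 = 1800 days (vs. the pure-advection estimate x/v = 1960 d).

1800 days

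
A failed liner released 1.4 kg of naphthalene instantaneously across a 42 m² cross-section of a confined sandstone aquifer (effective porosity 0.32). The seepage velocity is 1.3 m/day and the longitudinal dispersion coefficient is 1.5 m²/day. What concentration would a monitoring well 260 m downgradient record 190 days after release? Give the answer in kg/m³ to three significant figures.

For an instantaneous plane source, C(x,t) = M/(n_e·A·√(4πDt)) · exp(−(x−vt)²/(4Dt)), with n_e·A the pore (flow) area.
Plume center vt = 1.3 × 190 = 247 m, so the well at 260 m is 13 m downgradient of the peak.
√(4πDt) = 59.84 m, giving peak height M/(n_e·A·√(4πDt)) = 1.4/(0.32 × 42 × 59.84) = 0.001741 kg/m³.
(x−vt)²/(4Dt) = (13)²/(4 × 1.5 × 190) = 0.1482; exp(−0.1482) = 0.8623.
C = 0.001741 × 0.8623 = 0.00150 kg/m³.

0.00150 kg/m³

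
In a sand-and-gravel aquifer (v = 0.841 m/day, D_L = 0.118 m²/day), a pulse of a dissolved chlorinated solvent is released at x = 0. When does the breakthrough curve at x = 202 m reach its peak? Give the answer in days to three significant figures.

240 days

For the 1D instantaneous-source solution, setting ∂C/∂t = 0 at fixed x gives v²t² + 2Dt − x² = 0, so t = (√(D² + v²x²) − D)/v².
√(D² + v²x²) = √(0.118² + 0.841² × 202²) = 169.9; v² = 0.707281.
t = (169.9 − 0.118)/0.707281 = 240 days (vs. the pure-advection estimate x/v = 240 d).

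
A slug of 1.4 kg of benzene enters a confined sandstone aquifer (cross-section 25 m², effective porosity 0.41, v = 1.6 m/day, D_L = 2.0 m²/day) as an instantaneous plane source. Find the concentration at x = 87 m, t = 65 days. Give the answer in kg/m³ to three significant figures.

For an instantaneous plane source, C(x,t) = M/(n_e·A·√(4πDt)) · exp(−(x−vt)²/(4Dt)), with n_e·A the pore (flow) area.
Plume center vt = 1.6 × 65 = 104 m, so the well at 87 m is 17 m upgradient of the peak.
√(4πDt) = 40.42 m, giving peak height M/(n_e·A·√(4πDt)) = 1.4/(0.41 × 25 × 40.42) = 0.003379 kg/m³.
(x−vt)²/(4Dt) = (-17)²/(4 × 2.0 × 65) = 0.5558; exp(−0.5558) = 0.5736.
C = 0.003379 × 0.5736 = 0.00194 kg/m³.

0.00194 kg/m³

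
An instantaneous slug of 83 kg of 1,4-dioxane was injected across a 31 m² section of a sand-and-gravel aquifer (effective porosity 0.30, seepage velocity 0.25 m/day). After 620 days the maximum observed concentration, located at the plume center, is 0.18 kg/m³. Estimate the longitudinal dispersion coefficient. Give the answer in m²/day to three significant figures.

At the plume center C_max = M/(n_e·A·√(4πDt)), so D = M²/(4πt·(n_e·A·C_max)²).
n_e·A·C_max = 0.30 × 31 × 0.18 = 1.674 kg/m.
D = 83²/(4π × 620 × 1.674²) = 0.316 m²/day.

0.316 m²/day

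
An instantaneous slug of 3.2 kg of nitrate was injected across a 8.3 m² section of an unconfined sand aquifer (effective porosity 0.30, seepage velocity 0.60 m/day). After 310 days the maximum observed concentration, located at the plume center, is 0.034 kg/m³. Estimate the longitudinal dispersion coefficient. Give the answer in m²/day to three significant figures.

At the plume center C_max = M/(n_e·A·√(4πDt)), so D = M²/(4πt·(n_e·A·C_max)²).
n_e·A·C_max = 0.30 × 8.3 × 0.034 = 0.08466 kg/m.
D = 3.2²/(4π × 310 × 0.08466²) = 0.367 m²/day.

0.367 m²/day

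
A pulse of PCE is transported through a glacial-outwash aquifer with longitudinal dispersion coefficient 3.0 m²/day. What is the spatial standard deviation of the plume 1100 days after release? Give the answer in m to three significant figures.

Dispersive spreading gives a Gaussian with σ² = 2Dt; advection only shifts the center.
σ = √(2 × 3.0 × 1100) = 81.2 m.

81.2 m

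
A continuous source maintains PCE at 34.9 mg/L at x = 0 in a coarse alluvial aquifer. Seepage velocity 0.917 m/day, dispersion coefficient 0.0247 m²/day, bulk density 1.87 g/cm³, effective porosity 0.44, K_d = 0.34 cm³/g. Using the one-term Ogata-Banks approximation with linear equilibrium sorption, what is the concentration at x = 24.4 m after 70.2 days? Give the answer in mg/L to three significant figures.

Retardation factor R = 1 + ρ_b·K_d/n = 1 + 1.87 × 0.34/0.44 = 2.445.
Sorption retards both mechanisms: v_R = v/R = 0.3751 m/day, D_R = D/R = 0.01010 m²/day.
v_R·t = 0.3751 × 70.2 = 26.33202 m; 2√(D_R t) = 1.684 m; argument = (24.4 − 26.33202)/1.684 = -1.147.
C = C₀ × ½·erfc(-1.147) = 34.9 × 0.9476 = 33.1 mg/L.

33.1 mg/L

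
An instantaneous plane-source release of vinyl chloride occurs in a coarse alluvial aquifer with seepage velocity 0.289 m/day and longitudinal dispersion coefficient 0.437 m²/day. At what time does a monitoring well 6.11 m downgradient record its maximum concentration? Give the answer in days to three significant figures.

16.5 days

For the 1D instantaneous-source solution, setting ∂C/∂t = 0 at fixed x gives v²t² + 2Dt − x² = 0, so t = (√(D² + v²x²) − D)/v².
√(D² + v²x²) = √(0.437² + 0.289² × 6.11²) = 1.819; v² = 0.083521.
t = (1.819 − 0.437)/0.083521 = 16.5 days (vs. the pure-advection estimate x/v = 21.1 d).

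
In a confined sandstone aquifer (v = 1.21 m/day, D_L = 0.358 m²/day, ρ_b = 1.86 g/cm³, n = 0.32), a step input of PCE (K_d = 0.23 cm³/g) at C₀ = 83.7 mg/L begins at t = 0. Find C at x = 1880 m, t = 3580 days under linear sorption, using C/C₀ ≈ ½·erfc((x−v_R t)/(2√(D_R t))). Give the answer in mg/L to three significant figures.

Retardation factor R = 1 + ρ_b·K_d/n = 1 + 1.86 × 0.23/0.32 = 2.337.
Sorption retards both mechanisms: v_R = v/R = 0.5178 m/day, D_R = D/R = 0.1532 m²/day.
v_R·t = 0.5178 × 3580 = 1853.724 m; 2√(D_R t) = 46.84 m; argument = (1880 − 1853.724)/46.84 = 0.5610.
C = C₀ × ½·erfc(0.5610) = 83.7 × 0.2138 = 17.9 mg/L.

17.9 mg/L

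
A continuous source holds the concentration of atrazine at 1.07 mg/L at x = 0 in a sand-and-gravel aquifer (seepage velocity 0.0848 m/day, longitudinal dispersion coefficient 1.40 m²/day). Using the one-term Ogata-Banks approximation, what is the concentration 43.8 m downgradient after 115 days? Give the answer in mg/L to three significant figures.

0.0309 mg/L

For a continuous step input, C/C₀ ≈ ½·erfc((x−vt)/(2√(Dt))).
vt = 0.0848 × 115 = 9.752 m and 2√(Dt) = 2√(1.40 × 115) = 25.38 m.
Argument (x−vt)/(2√(Dt)) = (43.8 − 9.752)/25.38 = 1.342; ½·erfc(1.342) = 0.02886.
C = 1.07 × 0.02886 = 0.0309 mg/L.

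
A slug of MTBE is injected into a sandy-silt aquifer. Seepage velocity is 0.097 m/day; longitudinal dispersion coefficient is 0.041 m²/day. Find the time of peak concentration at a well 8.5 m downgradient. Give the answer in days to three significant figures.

For the 1D instantaneous-source solution, setting ∂C/∂t = 0 at fixed x gives v²t² + 2Dt − x² = 0, so t = (√(D² + v²x²) − D)/v².
√(D² + v²x²) = √(0.041² + 0.097² × 8.5²) = 0.8255; v² = 0.009409.
t = (0.8255 − 0.041)/0.009409 = 83.4 days (vs. the pure-advection estimate x/v = 87.6 d).

83.4 days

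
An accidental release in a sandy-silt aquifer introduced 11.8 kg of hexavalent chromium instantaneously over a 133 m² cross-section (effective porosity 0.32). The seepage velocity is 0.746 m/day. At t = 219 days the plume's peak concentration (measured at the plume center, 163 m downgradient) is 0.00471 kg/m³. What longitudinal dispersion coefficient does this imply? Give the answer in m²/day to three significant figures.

At the plume center C_max = M/(n_e·A·√(4πDt)), so D = M²/(4πt·(n_e·A·C_max)²).
n_e·A·C_max = 0.32 × 133 × 0.00471 = 0.2005 kg/m.
D = 11.8²/(4π × 219 × 0.2005²) = 1.26 m²/day.

1.26 m²/day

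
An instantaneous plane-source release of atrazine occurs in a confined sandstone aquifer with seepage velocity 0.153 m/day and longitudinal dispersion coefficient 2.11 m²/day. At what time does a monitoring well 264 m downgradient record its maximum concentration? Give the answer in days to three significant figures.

1640 days

For the 1D instantaneous-source solution, setting ∂C/∂t = 0 at fixed x gives v²t² + 2Dt − x² = 0, so t = (√(D² + v²x²) − D)/v².
√(D² + v²x²) = √(2.11² + 0.153² × 264²) = 40.45; v² = 0.023409.
t = (40.45 − 2.11)/0.023409 = 1640 days (vs. the pure-advection estimate x/v = 1730 d).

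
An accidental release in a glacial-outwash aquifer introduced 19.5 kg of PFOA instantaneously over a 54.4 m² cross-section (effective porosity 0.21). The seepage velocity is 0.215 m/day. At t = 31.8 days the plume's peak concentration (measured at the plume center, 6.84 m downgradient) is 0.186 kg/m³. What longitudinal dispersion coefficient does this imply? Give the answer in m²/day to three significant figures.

0.211 m²/day

At the plume center C_max = M/(n_e·A·√(4πDt)), so D = M²/(4πt·(n_e·A·C_max)²).
n_e·A·C_max = 0.21 × 54.4 × 0.186 = 2.125 kg/m.
D = 19.5²/(4π × 31.8 × 2.125²) = 0.211 m²/day.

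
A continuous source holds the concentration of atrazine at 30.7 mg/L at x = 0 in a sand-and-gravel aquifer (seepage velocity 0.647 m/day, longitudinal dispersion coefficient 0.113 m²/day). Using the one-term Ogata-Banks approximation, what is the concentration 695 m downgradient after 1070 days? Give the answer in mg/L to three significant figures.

For a continuous step input, C/C₀ ≈ ½·erfc((x−vt)/(2√(Dt))).
vt = 0.647 × 1070 = 692.29 m and 2√(Dt) = 2√(0.113 × 1070) = 21.99 m.
Argument (x−vt)/(2√(Dt)) = (695 − 692.29)/21.99 = 0.1232; ½·erfc(0.1232) = 0.4308.
C = 30.7 × 0.4308 = 13.2 mg/L.

13.2 mg/L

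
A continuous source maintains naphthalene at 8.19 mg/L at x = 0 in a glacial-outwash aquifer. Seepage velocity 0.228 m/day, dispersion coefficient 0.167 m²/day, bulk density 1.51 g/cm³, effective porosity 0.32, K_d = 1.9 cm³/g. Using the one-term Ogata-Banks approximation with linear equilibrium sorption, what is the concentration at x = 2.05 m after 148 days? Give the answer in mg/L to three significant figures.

Retardation factor R = 1 + ρ_b·K_d/n = 1 + 1.51 × 1.9/0.32 = 9.966.
Sorption retards both mechanisms: v_R = v/R = 0.02288 m/day, D_R = D/R = 0.01676 m²/day.
v_R·t = 0.02288 × 148 = 3.38624 m; 2√(D_R t) = 3.150 m; argument = (2.05 − 3.38624)/3.150 = -0.4242.
C = C₀ × ½·erfc(-0.4242) = 8.19 × 0.7257 = 5.94 mg/L.

5.94 mg/L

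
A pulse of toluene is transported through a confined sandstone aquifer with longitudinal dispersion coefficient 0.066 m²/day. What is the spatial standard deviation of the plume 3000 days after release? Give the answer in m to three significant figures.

Dispersive spreading gives a Gaussian with σ² = 2Dt; advection only shifts the center.
σ = √(2 × 0.066 × 3000) = 19.9 m.

19.9 m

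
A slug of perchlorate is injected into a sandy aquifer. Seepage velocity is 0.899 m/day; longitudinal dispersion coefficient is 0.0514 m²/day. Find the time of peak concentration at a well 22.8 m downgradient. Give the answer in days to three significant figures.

For the 1D instantaneous-source solution, setting ∂C/∂t = 0 at fixed x gives v²t² + 2Dt − x² = 0, so t = (√(D² + v²x²) − D)/v².
√(D² + v²x²) = √(0.0514² + 0.899² × 22.8²) = 20.50; v² = 0.808201.
t = (20.50 − 0.0514)/0.808201 = 25.3 days (vs. the pure-advection estimate x/v = 25.4 d).

25.3 days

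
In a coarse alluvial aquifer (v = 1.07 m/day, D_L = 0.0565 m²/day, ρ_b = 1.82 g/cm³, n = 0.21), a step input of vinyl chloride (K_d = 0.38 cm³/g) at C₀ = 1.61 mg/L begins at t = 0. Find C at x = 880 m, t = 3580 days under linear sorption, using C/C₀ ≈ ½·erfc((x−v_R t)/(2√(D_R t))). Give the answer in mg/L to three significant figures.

1.44 mg/L

Retardation factor R = 1 + ρ_b·K_d/n = 1 + 1.82 × 0.38/0.21 = 4.293.
Sorption retards both mechanisms: v_R = v/R = 0.2492 m/day, D_R = D/R = 0.01316 m²/day.
v_R·t = 0.2492 × 3580 = 892.136 m; 2√(D_R t) = 13.73 m; argument = (880 − 892.136)/13.73 = -0.8839.
C = C₀ × ½·erfc(-0.8839) = 1.61 × 0.8944 = 1.44 mg/L.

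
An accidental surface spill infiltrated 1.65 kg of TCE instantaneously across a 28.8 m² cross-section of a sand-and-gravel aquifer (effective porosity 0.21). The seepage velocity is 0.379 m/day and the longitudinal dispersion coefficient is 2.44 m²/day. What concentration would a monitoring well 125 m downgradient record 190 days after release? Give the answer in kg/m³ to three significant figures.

For an instantaneous plane source, C(x,t) = M/(n_e·A·√(4πDt)) · exp(−(x−vt)²/(4Dt)), with n_e·A the pore (flow) area.
Plume center vt = 0.379 × 190 = 72.01 m, so the well at 125 m is 52.99 m downgradient of the peak.
√(4πDt) = 76.33 m, giving peak height M/(n_e·A·√(4πDt)) = 1.65/(0.21 × 28.8 × 76.33) = 0.003574 kg/m³.
(x−vt)²/(4Dt) = (52.99)²/(4 × 2.44 × 190) = 1.514; exp(−1.514) = 0.2200.
C = 0.003574 × 0.2200 = 0.000786 kg/m³.

0.000786 kg/m³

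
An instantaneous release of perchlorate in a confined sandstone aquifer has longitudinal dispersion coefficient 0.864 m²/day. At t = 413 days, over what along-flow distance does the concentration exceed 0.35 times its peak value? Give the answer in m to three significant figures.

The plume is Gaussian with σ = √(2Dt) = √(2 × 0.864 × 413) = 26.71 m.
C/C_peak = exp(−Δx²/(2σ²)) = 0.35 ⇒ Δx = σ·√(−2 ln 0.35) = 26.71 × 1.449 = 38.70 m.
Width = 2Δx = 77.4 m.

77.4 m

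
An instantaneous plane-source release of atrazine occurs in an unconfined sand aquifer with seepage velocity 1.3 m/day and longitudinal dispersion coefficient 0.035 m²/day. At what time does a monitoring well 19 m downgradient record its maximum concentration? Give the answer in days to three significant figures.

14.6 days

For the 1D instantaneous-source solution, setting ∂C/∂t = 0 at fixed x gives v²t² + 2Dt − x² = 0, so t = (√(D² + v²x²) − D)/v².
√(D² + v²x²) = √(0.035² + 1.3² × 19²) = 24.70; v² = 1.69.
t = (24.70 − 0.035)/1.69 = 14.6 days (vs. the pure-advection estimate x/v = 14.6 d).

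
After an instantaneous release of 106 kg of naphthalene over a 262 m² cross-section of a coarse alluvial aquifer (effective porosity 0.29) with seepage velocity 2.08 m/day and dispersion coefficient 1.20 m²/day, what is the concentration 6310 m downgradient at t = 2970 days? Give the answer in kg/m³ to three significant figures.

For an instantaneous plane source, C(x,t) = M/(n_e·A·√(4πDt)) · exp(−(x−vt)²/(4Dt)), with n_e·A the pore (flow) area.
Plume center vt = 2.08 × 2970 = 6177.6 m, so the well at 6310 m is 132.4 m downgradient of the peak.
√(4πDt) = 211.6 m, giving peak height M/(n_e·A·√(4πDt)) = 106/(0.29 × 262 × 211.6) = 0.006593 kg/m³.
(x−vt)²/(4Dt) = (132.4)²/(4 × 1.20 × 2970) = 1.230; exp(−1.230) = 0.2923.
C = 0.006593 × 0.2923 = 0.00193 kg/m³.

0.00193 kg/m³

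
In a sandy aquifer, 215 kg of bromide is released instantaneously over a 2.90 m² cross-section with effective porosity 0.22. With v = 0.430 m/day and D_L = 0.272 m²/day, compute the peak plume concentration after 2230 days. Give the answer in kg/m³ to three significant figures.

The peak of an instantaneous 1D plume sits at x = vt; there the Gaussian factor is 1 and C_max = M/(n_e·A·√(4πDt)), where n_e·A is the pore area the mass is dissolved in.
√(4πDt) = √(4π × 0.272 × 2230) = 87.31 m, so C_max = 215/(0.22 × 2.90 × 87.31) = 3.86 kg/m³.

3.86 kg/m³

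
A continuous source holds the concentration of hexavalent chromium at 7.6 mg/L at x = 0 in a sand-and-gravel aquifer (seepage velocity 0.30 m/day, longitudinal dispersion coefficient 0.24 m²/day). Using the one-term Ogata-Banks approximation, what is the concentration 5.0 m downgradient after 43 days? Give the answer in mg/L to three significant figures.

For a continuous step input, C/C₀ ≈ ½·erfc((x−vt)/(2√(Dt))).
vt = 0.30 × 43 = 12.9 m and 2√(Dt) = 2√(0.24 × 43) = 6.425 m.
Argument (x−vt)/(2√(Dt)) = (5.0 − 12.9)/6.425 = -1.230; ½·erfc(-1.230) = 0.9590.
C = 7.6 × 0.9590 = 7.29 mg/L.

7.29 mg/L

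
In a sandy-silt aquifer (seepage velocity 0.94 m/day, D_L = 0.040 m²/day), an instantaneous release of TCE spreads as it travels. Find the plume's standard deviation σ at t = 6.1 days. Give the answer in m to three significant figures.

Dispersive spreading gives a Gaussian with σ² = 2Dt; advection only shifts the center.
σ = √(2 × 0.040 × 6.1) = 0.699 m.

0.699 m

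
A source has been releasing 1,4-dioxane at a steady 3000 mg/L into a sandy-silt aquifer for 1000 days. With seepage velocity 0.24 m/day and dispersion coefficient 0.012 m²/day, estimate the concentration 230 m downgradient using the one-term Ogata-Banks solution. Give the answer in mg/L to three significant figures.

2940 mg/L

For a continuous step input, C/C₀ ≈ ½·erfc((x−vt)/(2√(Dt))).
vt = 0.24 × 1000 = 240 m and 2√(Dt) = 2√(0.012 × 1000) = 6.928 m.
Argument (x−vt)/(2√(Dt)) = (230 − 240)/6.928 = -1.443; ½·erfc(-1.443) = 0.9794.
C = 3000 × 0.9794 = 2940 mg/L.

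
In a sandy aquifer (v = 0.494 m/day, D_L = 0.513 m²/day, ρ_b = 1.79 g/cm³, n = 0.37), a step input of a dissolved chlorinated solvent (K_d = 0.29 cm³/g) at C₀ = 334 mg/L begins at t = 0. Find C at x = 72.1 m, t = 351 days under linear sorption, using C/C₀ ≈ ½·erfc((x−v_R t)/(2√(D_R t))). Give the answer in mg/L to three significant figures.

168 mg/L

Retardation factor R = 1 + ρ_b·K_d/n = 1 + 1.79 × 0.29/0.37 = 2.403.
Sorption retards both mechanisms: v_R = v/R = 0.2056 m/day, D_R = D/R = 0.2135 m²/day.
v_R·t = 0.2056 × 351 = 72.1656 m; 2√(D_R t) = 17.31 m; argument = (72.1 − 72.1656)/17.31 = -0.003790.
C = C₀ × ½·erfc(-0.003790) = 334 × 0.5021 = 168 mg/L.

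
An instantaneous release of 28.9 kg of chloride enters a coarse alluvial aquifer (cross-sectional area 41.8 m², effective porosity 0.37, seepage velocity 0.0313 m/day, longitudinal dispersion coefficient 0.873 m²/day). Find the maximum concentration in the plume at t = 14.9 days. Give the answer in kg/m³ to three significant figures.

0.146 kg/m³

The peak of an instantaneous 1D plume sits at x = vt; there the Gaussian factor is 1 and C_max = M/(n_e·A·√(4πDt)), where n_e·A is the pore area the mass is dissolved in.
√(4πDt) = √(4π × 0.873 × 14.9) = 12.79 m, so C_max = 28.9/(0.37 × 41.8 × 12.79) = 0.146 kg/m³.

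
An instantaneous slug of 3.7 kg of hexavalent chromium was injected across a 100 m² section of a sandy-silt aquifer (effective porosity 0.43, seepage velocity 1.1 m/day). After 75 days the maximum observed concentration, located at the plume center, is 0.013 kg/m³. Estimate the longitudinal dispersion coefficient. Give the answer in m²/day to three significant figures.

0.0465 m²/day

At the plume center C_max = M/(n_e·A·√(4πDt)), so D = M²/(4πt·(n_e·A·C_max)²).
n_e·A·C_max = 0.43 × 100 × 0.013 = 0.5590 kg/m.
D = 3.7²/(4π × 75 × 0.5590²) = 0.0465 m²/day.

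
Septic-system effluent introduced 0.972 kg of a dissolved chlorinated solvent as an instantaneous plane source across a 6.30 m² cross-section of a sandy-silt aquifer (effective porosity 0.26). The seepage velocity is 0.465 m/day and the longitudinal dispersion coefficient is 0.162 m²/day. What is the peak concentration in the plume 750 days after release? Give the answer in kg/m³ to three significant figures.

0.0152 kg/m³

The peak of an instantaneous 1D plume sits at x = vt; there the Gaussian factor is 1 and C_max = M/(n_e·A·√(4πDt)), where n_e·A is the pore area the mass is dissolved in.
√(4πDt) = √(4π × 0.162 × 750) = 39.07 m, so C_max = 0.972/(0.26 × 6.30 × 39.07) = 0.0152 kg/m³.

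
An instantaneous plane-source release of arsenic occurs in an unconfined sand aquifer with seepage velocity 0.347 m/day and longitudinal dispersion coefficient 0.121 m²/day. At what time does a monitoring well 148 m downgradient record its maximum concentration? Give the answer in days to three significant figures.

For the 1D instantaneous-source solution, setting ∂C/∂t = 0 at fixed x gives v²t² + 2Dt − x² = 0, so t = (√(D² + v²x²) − D)/v².
√(D² + v²x²) = √(0.121² + 0.347² × 148²) = 51.36; v² = 0.120409.
t = (51.36 − 0.121)/0.120409 = 426 days (vs. the pure-advection estimate x/v = 427 d).

426 days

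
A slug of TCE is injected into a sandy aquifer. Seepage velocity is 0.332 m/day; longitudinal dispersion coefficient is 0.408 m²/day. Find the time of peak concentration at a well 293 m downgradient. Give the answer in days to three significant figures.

For the 1D instantaneous-source solution, setting ∂C/∂t = 0 at fixed x gives v²t² + 2Dt − x² = 0, so t = (√(D² + v²x²) − D)/v².
√(D² + v²x²) = √(0.408² + 0.332² × 293²) = 97.28; v² = 0.110224.
t = (97.28 − 0.408)/0.110224 = 879 days (vs. the pure-advection estimate x/v = 883 d).

879 days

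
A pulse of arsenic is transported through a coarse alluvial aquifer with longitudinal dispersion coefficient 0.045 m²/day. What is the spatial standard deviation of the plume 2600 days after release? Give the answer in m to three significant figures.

Dispersive spreading gives a Gaussian with σ² = 2Dt; advection only shifts the center.
σ = √(2 × 0.045 × 2600) = 15.3 m.

15.3 m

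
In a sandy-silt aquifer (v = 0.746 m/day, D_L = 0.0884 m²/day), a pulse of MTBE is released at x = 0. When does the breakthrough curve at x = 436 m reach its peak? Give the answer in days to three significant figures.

For the 1D instantaneous-source solution, setting ∂C/∂t = 0 at fixed x gives v²t² + 2Dt − x² = 0, so t = (√(D² + v²x²) − D)/v².
√(D² + v²x²) = √(0.0884² + 0.746² × 436²) = 325.3; v² = 0.556516.
t = (325.3 − 0.0884)/0.556516 = 584 days (vs. the pure-advection estimate x/v = 584 d).

584 days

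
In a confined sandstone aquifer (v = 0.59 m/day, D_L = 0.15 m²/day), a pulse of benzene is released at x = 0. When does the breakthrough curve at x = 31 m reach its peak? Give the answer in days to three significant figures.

For the 1D instantaneous-source solution, setting ∂C/∂t = 0 at fixed x gives v²t² + 2Dt − x² = 0, so t = (√(D² + v²x²) − D)/v².
√(D² + v²x²) = √(0.15² + 0.59² × 31²) = 18.29; v² = 0.3481.
t = (18.29 − 0.15)/0.3481 = 52.1 days (vs. the pure-advection estimate x/v = 52.5 d).

52.1 days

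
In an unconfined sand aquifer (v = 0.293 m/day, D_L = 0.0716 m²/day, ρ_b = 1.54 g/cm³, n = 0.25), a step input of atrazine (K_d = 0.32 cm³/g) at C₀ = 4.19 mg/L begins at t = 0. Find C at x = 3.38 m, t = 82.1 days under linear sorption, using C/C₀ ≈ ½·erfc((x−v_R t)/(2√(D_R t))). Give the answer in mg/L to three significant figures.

Retardation factor R = 1 + ρ_b·K_d/n = 1 + 1.54 × 0.32/0.25 = 2.971.
Sorption retards both mechanisms: v_R = v/R = 0.09862 m/day, D_R = D/R = 0.02410 m²/day.
v_R·t = 0.09862 × 82.1 = 8.096702 m; 2√(D_R t) = 2.813 m; argument = (3.38 − 8.096702)/2.813 = -1.677.
C = C₀ × ½·erfc(-1.677) = 4.19 × 0.9911 = 4.15 mg/L.

4.15 mg/L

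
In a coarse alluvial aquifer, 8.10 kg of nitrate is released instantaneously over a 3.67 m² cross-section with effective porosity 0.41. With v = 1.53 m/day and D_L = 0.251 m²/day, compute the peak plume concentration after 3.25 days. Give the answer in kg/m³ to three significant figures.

1.68 kg/m³

The peak of an instantaneous 1D plume sits at x = vt; there the Gaussian factor is 1 and C_max = M/(n_e·A·√(4πDt)), where n_e·A is the pore area the mass is dissolved in.
√(4πDt) = √(4π × 0.251 × 3.25) = 3.202 m, so C_max = 8.10/(0.41 × 3.67 × 3.202) = 1.68 kg/m³.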